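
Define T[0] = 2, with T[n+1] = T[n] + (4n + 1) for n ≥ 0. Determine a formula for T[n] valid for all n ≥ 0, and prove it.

Claim: T[n] = 2n^2 − n + 2.

Base case: T[0] = 2, and 2·0^2 − 0 + 2 = 2.
Assume T[j] = 2j^2 − j + 2.
Then T[j+1] = T[j] + (4j + 1) = (2j^2 − j + 2) + (4j + 1) = 2j^2 + 3j + 3,
and 2·(j+1)^2 − (j+1) + 2 = 2j^2 + 3j + 3.
By induction, T[n] = 2n^2 − n + 2 for all n ≥ 0.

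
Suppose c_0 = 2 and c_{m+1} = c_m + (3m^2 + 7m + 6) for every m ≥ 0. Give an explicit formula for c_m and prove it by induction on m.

Claim: c_m = m^3 + 2m^2 + 3m + 2.

Base case: c_0 = 2, and 0^3 + 2·0^2 + 3·0 + 2 = 2.
Assume c_j = j^3 + 2j^2 + 3j + 2.
Then c_{j+1} = c_j + (3j^2 + 7j + 6) = (j^3 + 2j^2 + 3j + 2) + (3j^2 + 7j + 6) = j^3 + 5j^2 + 10j + 8,
and (j+1)^3 + 2·(j+1)^2 + 3·(j+1) + 2 = j^3 + 5j^2 + 10j + 8.
Hence c_m = m^3 + 2m^2 + 3m + 2 for every m ≥ 0, by induction.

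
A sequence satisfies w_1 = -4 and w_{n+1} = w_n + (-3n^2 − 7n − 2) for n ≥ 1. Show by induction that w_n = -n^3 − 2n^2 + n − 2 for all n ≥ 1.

Base case: w_1 = -4, and -1^3 − 2·1^2 + 1 − 2 = -4.
Assume w_m = -m^3 − 2m^2 + m − 2.
Then w_{m+1} = w_m + (-3m^2 − 7m − 2) = (-m^3 − 2m^2 + m − 2) + (-3m^2 − 7m − 2) = -m^3 − 5m^2 − 6m − 4,
and -(m+1)^3 − 2·(m+1)^2 + (m+1) − 2 = -m^3 − 5m^2 − 6m − 4.
This completes the inductive step, so w_n = -n^3 − 2n^2 + n − 2 for all n ≥ 1.

w_n = -n^3 − 2n^2 + n − 2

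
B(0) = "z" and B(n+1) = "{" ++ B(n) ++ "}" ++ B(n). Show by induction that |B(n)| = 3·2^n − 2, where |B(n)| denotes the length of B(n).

Base case: |B(0)| = 1, and 3·2^0 − 2 = 1.
Assume |B(m)| = 3·2^m − 2.
Then |B(m+1)| = 1 + |B(m)| + 1 + |B(m)| = 2|B(m)| + 2 = 2(3·2^m − 2) + 2 = 3·2^{m+1} − 4 + 2 = 3·2^{m+1} − 2.
By induction, |B(n)| = 3·2^n − 2 for all n ≥ 0.

|B(n)| = 3·2^n − 2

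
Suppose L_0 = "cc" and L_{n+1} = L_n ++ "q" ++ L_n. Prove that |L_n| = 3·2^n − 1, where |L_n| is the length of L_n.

Base case: |L_0| = 2, and 3·2^0 − 1 = 2.
Assume |L_k| = 3·2^k − 1.
Then |L_{k+1}| = |L_k| + 1 + |L_k| = 2|L_k| + 1 = 2(3·2^k − 1) + 1 = 3·2^{k+1} − 2 + 1 = 3·2^{k+1} − 1.
So the formula holds for k+1, and by induction |L_n| = 3·2^n − 1 for all n ≥ 0.

|L_n| = 3·2^n − 1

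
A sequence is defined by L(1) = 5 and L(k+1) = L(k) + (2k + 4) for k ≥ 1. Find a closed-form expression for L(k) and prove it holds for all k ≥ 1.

Claim: L(k) = k^2 + 3k + 1.

Base case: L(1) = 5, and 1^2 + 3·1 + 1 = 5.
Assume L(r) = r^2 + 3r + 1.
Then L(r+1) = L(r) + (2r + 4) = (r^2 + 3r + 1) + (2r + 4) = r^2 + 5r + 5,
and (r+1)^2 + 3·(r+1) + 1 = r^2 + 5r + 5.
By induction, L(k) = k^2 + 3k + 1 for all k ≥ 1.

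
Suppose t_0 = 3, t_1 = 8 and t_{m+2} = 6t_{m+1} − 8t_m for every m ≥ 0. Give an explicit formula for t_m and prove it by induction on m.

Claim: t_m = 2·2^m + 4^m.

Base cases: t_0 = 3 and 2·2^0 + 4^0 = 3; t_1 = 8 and 2·2^1 + 4^1 = 8.
Assume t_i = 2·2^i + 4^i for all 0 ≤ i ≤ j, where j ≥ 1.
Then t_{j+1} = 6t_j − 8t_{j−1} = 6·(2·2^j + 4^j) − 8·(2·2^{j−1} + 4^{j−1}) = 2·(6·2 − 8)2^{j−1} + (6·4 − 8)4^{j−1} = 8·2^{j−1} + 16·4^{j−1} = 2·2^{j+1} + 4^{j+1}.
By strong induction, t_m = 2·2^m + 4^m for all m ≥ 0.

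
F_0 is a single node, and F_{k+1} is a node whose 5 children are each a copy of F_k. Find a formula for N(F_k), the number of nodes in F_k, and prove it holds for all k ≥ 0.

Claim: N(F_k) = (5^{k+1} − 1)/4.

Base case: N(F_0) = 1, and (5^{0+1} − 1)/4 = 1.
Assume N(F_m) = (5^{m+1} − 1)/4.
Then N(F_{m+1}) = 1 + 5N(F_m) = 1 + 5·(5^{m+1} − 1)/4 = 1 + (5^{m+2} − 5)/4 = (4 + 5^{m+2} − 5)/4 = (5^{m+2} − 1)/4.
Hence N(F_k) = (5^{k+1} − 1)/4 for every k ≥ 0, by induction.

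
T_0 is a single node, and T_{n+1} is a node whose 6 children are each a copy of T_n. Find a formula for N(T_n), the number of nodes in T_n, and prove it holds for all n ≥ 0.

Claim: N(T_n) = (6^{n+1} − 1)/5.

Base case: N(T_0) = 1, and (6^{0+1} − 1)/5 = 1.
Assume N(T_k) = (6^{k+1} − 1)/5.
Then N(T_{k+1}) = 1 + 6N(T_k) = 1 + 6·(6^{k+1} − 1)/5 = 1 + (6^{k+2} − 6)/5 = (5 + 6^{k+2} − 6)/5 = (6^{k+2} − 1)/5.
So the formula holds for k+1, and by induction N(T_n) = (6^{n+1} − 1)/5 for all n ≥ 0.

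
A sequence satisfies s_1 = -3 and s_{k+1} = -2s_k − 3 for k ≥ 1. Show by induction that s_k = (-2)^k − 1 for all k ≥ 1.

Base case: s_1 = -3, and (-2)^1 − 1 = -2 − 1 = -3.
Assume s_m = (-2)^m − 1 for some m ≥ 1.
Then s_{m+1} = -2s_m − 3 = -2·((-2)^m − 1) − 3 = -2·(-2)^m + 2 − 3 = (-2)^{m+1} − 1.
This completes the inductive step, so s_k = (-2)^k − 1 for all k ≥ 1.

s_k = (-2)^k − 1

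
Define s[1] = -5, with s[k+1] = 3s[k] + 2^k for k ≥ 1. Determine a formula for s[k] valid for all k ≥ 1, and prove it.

Claim: s[k] = -3^k − 2^k.

Base case: s[1] = -5, and -3^1 − 2^1 = -3 − 2 = -5.
Assume s[j] = -3^j − 2^j for some j ≥ 1.
Then s[j+1] = 3s[j] + 2^j = 3·(-3^j − 2^j) + 2^j = -3^{j+1} − 3·2^j + 2^j = -3^{j+1} − 2·2^j = -3^{j+1} − 2^{j+1}.
By induction, s[k] = -3^k − 2^k for all k ≥ 1.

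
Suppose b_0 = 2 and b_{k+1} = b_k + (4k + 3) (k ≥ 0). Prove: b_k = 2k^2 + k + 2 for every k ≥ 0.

Base case: b_0 = 2, and 2·0^2 + 0 + 2 = 2.
Assume b_r = 2r^2 + r + 2.
Then b_{r+1} = b_r + (4r + 3) = (2r^2 + r + 2) + (4r + 3) = 2r^2 + 5r + 5,
and 2·(r+1)^2 + (r+1) + 2 = 2r^2 + 5r + 5.
Hence b_k = 2k^2 + k + 2 for every k ≥ 0, by induction.

b_k = 2k^2 + k + 2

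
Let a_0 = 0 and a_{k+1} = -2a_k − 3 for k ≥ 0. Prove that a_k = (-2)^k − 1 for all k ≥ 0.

Base case: a_0 = 0, and (-2)^0 − 1 = 1 − 1 = 0.
Assume a_r = (-2)^r − 1 for some r ≥ 0.
Then a_{r+1} = -2a_r − 3 = -2·((-2)^r − 1) − 3 = -2·(-2)^r + 2 − 3 = (-2)^{r+1} − 1.
By induction, a_k = (-2)^k − 1 for all k ≥ 0.

a_k = (-2)^k − 1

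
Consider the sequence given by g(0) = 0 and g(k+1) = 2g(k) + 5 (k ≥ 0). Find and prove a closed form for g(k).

Claim: g(k) = 5·2^k − 5.

Base case: g(0) = 0, and 5·2^0 − 5 = 5 − 5 = 0.
Assume g(j) = 5·2^j − 5 for some j ≥ 0.
Then g(j+1) = 2g(j) + 5 = 2·(5·2^j − 5) + 5 = 10·2^j − 10 + 5 = 5·2^{j+1} − 5.
By induction, g(k) = 5·2^k − 5 for all k ≥ 0.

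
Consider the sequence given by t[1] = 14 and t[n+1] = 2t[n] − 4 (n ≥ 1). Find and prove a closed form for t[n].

Claim: t[n] = 5·2^n + 4.

Base case: t[1] = 14, and 5·2^1 + 4 = 10 + 4 = 14.
Assume t[m] = 5·2^m + 4 for some m ≥ 1.
Then t[m+1] = 2t[m] − 4 = 2·(5·2^m + 4) − 4 = 10·2^m + 8 − 4 = 5·2^{m+1} + 4.
Hence t[n] = 5·2^n + 4 for every n ≥ 1, by induction.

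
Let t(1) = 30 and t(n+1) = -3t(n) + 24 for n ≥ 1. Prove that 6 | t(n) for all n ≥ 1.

Base case: t(1) = 30 = 6·5, so 6 | t(1).
Assume 6 | t(m), so t(m) = 6s for some integer s.
Then t(m+1) = -3t(m) + 24 = -3·(6s) + 24 = 6(-3s + 4), so 6 | t(m+1).
This completes the inductive step, so 6 | t(n) for all n ≥ 1.

6 | t(n)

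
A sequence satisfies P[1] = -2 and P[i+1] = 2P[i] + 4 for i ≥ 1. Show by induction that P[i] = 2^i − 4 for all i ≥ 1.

Base case: P[1] = -2, and 2^1 − 4 = 2 − 4 = -2.
Assume P[j] = 2^j − 4 for some j ≥ 1.
Then P[j+1] = 2P[j] + 4 = 2·(2^j − 4) + 4 = 2^{j+1} − 8 + 4 = 2^{j+1} − 4.
By induction, P[i] = 2^i − 4 for all i ≥ 1.

P[i] = 2^i − 4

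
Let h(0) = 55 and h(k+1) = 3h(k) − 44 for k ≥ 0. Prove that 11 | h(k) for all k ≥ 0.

Base case: h(0) = 55 = 11·5, so 11 | h(0).
Assume 11 | h(r), so h(r) = 11t for some integer t.
Then h(r+1) = 3h(r) − 44 = 3·(11t) − 44 = 11(3t − 4), so 11 | h(r+1).
Hence 11 | h(k) for every k ≥ 0, by induction.

11 | h(k)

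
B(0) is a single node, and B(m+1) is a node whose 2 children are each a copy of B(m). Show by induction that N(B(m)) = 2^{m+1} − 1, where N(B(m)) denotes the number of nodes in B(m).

Base case: N(B(0)) = 1, and 2^{0+1} − 1 = 1.
Assume N(B(k)) = 2^{k+1} − 1.
Then N(B(k+1)) = 1 + 2N(B(k)) = 1 + 2(2^{k+1} − 1) = 2^{k+2} − 2 + 1 = 2^{k+2} − 1.
So the formula holds for k+1, and by induction N(B(m)) = 2^{m+1} − 1 for all m ≥ 0.

N(B(m)) = 2^{m+1} − 1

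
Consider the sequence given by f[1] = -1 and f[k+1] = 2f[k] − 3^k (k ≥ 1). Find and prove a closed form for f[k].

Claim: f[k] = 2^k − 3^k.

Base case: f[1] = -1, and 2^1 − 3^1 = 2 − 3 = -1.
Assume f[m] = 2^m − 3^m for some m ≥ 1.
Then f[m+1] = 2f[m] − 3^m = 2·(2^m − 3^m) − 3^m = 2^{m+1} − 2·3^m − 3^m = 2^{m+1} − 3·3^m = 2^{m+1} − 3^{m+1}.
So the formula holds for m+1, and by induction f[k] = 2^k − 3^k for all k ≥ 1.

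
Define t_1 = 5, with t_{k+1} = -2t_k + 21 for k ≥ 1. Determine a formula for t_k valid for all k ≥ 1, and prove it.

Claim: t_k = (-2)^k + 7.

Base case: t_1 = 5, and (-2)^1 + 7 = -2 + 7 = 5.
Assume t_r = (-2)^r + 7 for some r ≥ 1.
Then t_{r+1} = -2t_r + 21 = -2·((-2)^r + 7) + 21 = -2·(-2)^r − 14 + 21 = (-2)^{r+1} + 7.
So the formula holds for r+1, and by induction t_k = (-2)^k + 7 for all k ≥ 1.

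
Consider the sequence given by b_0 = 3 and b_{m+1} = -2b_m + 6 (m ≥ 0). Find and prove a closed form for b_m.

Claim: b_m = (-2)^m + 2.

Base case: b_0 = 3, and (-2)^0 + 2 = 1 + 2 = 3.
Assume b_j = (-2)^j + 2 for some j ≥ 0.
Then b_{j+1} = -2b_j + 6 = -2·((-2)^j + 2) + 6 = -2·(-2)^j − 4 + 6 = (-2)^{j+1} + 2.
This completes the inductive step, so b_m = (-2)^m + 2 for all m ≥ 0.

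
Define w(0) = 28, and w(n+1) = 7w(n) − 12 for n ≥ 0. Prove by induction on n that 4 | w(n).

Base case: w(0) = 28 = 4·7, so 4 | w(0).
Assume 4 | w(j), so w(j) = 4t for some integer t.
Then w(j+1) = 7w(j) − 12 = 7·(4t) − 12 = 4(7t − 3), so 4 | w(j+1).
This completes the inductive step, so 4 | w(n) for all n ≥ 0.

4 | w(n)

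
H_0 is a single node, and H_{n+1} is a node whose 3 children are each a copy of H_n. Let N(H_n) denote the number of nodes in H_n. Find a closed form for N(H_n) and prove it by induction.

Claim: N(H_n) = (3^{n+1} − 1)/2.

Base case: N(H_0) = 1, and (3^{0+1} − 1)/2 = 1.
Assume N(H_k) = (3^{k+1} − 1)/2.
Then N(H_{k+1}) = 1 + 3N(H_k) = 1 + 3·(3^{k+1} − 1)/2 = 1 + (3^{k+2} − 3)/2 = (2 + 3^{k+2} − 3)/2 = (3^{k+2} − 1)/2.
Hence N(H_n) = (3^{n+1} − 1)/2 for every n ≥ 0, by induction.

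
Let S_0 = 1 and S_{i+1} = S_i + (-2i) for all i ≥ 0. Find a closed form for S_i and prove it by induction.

Claim: S_i = -i^2 + i + 1.

Base case: S_0 = 1, and -0^2 + 0 + 1 = 1.
Assume S_j = -j^2 + j + 1.
Then S_{j+1} = S_j + (-2j) = (-j^2 + j + 1) + (-2j) = -j^2 − j + 1,
and -(j+1)^2 + (j+1) + 1 = -j^2 − j + 1.
By induction, S_i = -i^2 + i + 1 for all i ≥ 0.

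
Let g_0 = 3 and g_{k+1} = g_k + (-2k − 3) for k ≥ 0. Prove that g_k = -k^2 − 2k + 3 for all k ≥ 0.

Base case: g_0 = 3, and -0^2 − 2·0 + 3 = 3.
Assume g_j = -j^2 − 2j + 3.
Then g_{j+1} = g_j + (-2j − 3) = (-j^2 − 2j + 3) + (-2j − 3) = -j^2 − 4j,
and -(j+1)^2 − 2·(j+1) + 3 = -j^2 − 4j.
Hence g_k = -k^2 − 2k + 3 for every k ≥ 0, by induction.

g_k = -k^2 − 2k + 3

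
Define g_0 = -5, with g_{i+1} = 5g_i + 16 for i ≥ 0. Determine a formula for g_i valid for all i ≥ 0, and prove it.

Claim: g_i = -5^i − 4.

Base case: g_0 = -5, and -5^0 − 4 = -1 − 4 = -5.
Assume g_j = -5^j − 4 for some j ≥ 0.
Then g_{j+1} = 5g_j + 16 = 5·(-5^j − 4) + 16 = -5^{j+1} − 20 + 16 = -5^{j+1} − 4.
So the formula holds for j+1, and by induction g_i = -5^i − 4 for all i ≥ 0.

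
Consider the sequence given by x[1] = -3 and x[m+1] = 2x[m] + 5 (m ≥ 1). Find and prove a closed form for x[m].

Claim: x[m] = 2^m − 5.

Base case: x[1] = -3, and 2^1 − 5 = 2 − 5 = -3.
Assume x[k] = 2^k − 5 for some k ≥ 1.
Then x[k+1] = 2x[k] + 5 = 2·(2^k − 5) + 5 = 2^{k+1} − 10 + 5 = 2^{k+1} − 5.
This completes the inductive step, so x[m] = 2^m − 5 for all m ≥ 1.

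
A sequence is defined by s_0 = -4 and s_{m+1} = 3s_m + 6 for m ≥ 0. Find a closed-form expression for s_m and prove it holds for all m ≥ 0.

Claim: s_m = -3^m − 3.

Base case: s_0 = -4, and -3^0 − 3 = -1 − 3 = -4.
Assume s_j = -3^j − 3 for some j ≥ 0.
Then s_{j+1} = 3s_j + 6 = 3·(-3^j − 3) + 6 = -3^{j+1} − 9 + 6 = -3^{j+1} − 3.
So the formula holds for j+1, and by induction s_m = -3^m − 3 for all m ≥ 0.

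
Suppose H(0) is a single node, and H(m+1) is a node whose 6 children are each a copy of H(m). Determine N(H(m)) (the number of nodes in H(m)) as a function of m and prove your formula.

Claim: N(H(m)) = (6^{m+1} − 1)/5.

Base case: N(H(0)) = 1, and (6^{0+1} − 1)/5 = 1.
Assume N(H(r)) = (6^{r+1} − 1)/5.
Then N(H(r+1)) = 1 + 6N(H(r)) = 1 + 6·(6^{r+1} − 1)/5 = 1 + (6^{r+2} − 6)/5 = (5 + 6^{r+2} − 6)/5 = (6^{r+2} − 1)/5.
This completes the inductive step, so N(H(m)) = (6^{m+1} − 1)/5 for all m ≥ 0.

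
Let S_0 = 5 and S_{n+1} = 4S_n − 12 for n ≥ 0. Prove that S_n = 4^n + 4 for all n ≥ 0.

Base case: S_0 = 5, and 4^0 + 4 = 1 + 4 = 5.
Assume S_m = 4^m + 4 for some m ≥ 0.
Then S_{m+1} = 4S_m − 12 = 4·(4^m + 4) − 12 = 4^{m+1} + 16 − 12 = 4^{m+1} + 4.
By induction, S_n = 4^n + 4 for all n ≥ 0.

S_n = 4^n + 4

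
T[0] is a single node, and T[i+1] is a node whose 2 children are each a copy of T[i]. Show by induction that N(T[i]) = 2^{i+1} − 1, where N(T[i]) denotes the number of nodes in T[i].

Base case: N(T[0]) = 1, and 2^{0+1} − 1 = 1.
Assume N(T[k]) = 2^{k+1} − 1.
Then N(T[k+1]) = 1 + 2N(T[k]) = 1 + 2(2^{k+1} − 1) = 2^{k+2} − 2 + 1 = 2^{k+2} − 1.
Hence N(T[i]) = 2^{i+1} − 1 for every i ≥ 0, by induction.

N(T[i]) = 2^{i+1} − 1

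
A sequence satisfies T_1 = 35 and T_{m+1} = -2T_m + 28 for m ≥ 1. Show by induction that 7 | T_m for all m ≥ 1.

Base case: T_1 = 35 = 7·5, so 7 | T_1.
Assume 7 | T_j, so T_j = 7t for some integer t.
Then T_{j+1} = -2T_j + 28 = -2·(7t) + 28 = 7(-2t + 4), so 7 | T_{j+1}.
This completes the inductive step, so 7 | T_m for all m ≥ 1.

7 | T_m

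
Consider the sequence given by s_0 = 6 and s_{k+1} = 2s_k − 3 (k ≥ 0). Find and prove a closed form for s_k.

Claim: s_k = 3·2^k + 3.

Base case: s_0 = 6, and 3·2^0 + 3 = 3 + 3 = 6.
Assume s_r = 3·2^r + 3 for some r ≥ 0.
Then s_{r+1} = 2s_r − 3 = 2·(3·2^r + 3) − 3 = 6·2^r + 6 − 3 = 3·2^{r+1} + 3.
So the formula holds for r+1, and by induction s_k = 3·2^k + 3 for all k ≥ 0.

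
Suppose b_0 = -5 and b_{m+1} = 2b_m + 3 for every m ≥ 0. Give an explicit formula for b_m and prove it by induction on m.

Claim: b_m = -2^{m+1} − 3.

Base case: b_0 = -5, and -2^{0+1} − 3 = -2 − 3 = -5.
Assume b_r = -2^{r+1} − 3 for some r ≥ 0.
Then b_{r+1} = 2b_r + 3 = 2·(-2^{r+1} − 3) + 3 = -2^{r+2} − 6 + 3 = -2^{r+2} − 3.
By induction, b_m = -2^{m+1} − 3 for all m ≥ 0.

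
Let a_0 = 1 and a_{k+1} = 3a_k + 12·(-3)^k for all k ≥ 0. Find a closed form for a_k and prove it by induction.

Claim: a_k = 3·3^k − 2·(-3)^k.

Base case: a_0 = 1, and 3·3^0 − 2·(-3)^0 = 3 − 2 = 1.
Assume a_r = 3·3^r − 2·(-3)^r for some r ≥ 0.
Then a_{r+1} = 3a_r + 12·(-3)^r = 3·(3·3^r − 2·(-3)^r) + 12·(-3)^r = 3·3^{r+1} − 6·(-3)^r + 12·(-3)^r = 3·3^{r+1} + 6·(-3)^r = 3·3^{r+1} − 2·(-3)^{r+1}.
Hence a_k = 3·3^k − 2·(-3)^k for every k ≥ 0, by induction.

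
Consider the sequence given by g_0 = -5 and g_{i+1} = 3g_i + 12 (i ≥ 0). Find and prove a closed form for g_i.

Claim: g_i = 3^i − 6.

Base case: g_0 = -5, and 3^0 − 6 = 1 − 6 = -5.
Assume g_r = 3^r − 6 for some r ≥ 0.
Then g_{r+1} = 3g_r + 12 = 3·(3^r − 6) + 12 = 3^{r+1} − 18 + 12 = 3^{r+1} − 6.
This completes the inductive step, so g_i = 3^i − 6 for all i ≥ 0.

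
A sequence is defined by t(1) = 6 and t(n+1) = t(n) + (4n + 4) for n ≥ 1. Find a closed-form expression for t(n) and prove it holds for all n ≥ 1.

Claim: t(n) = 2n^2 + 2n + 2.

Base case: t(1) = 6, and 2·1^2 + 2·1 + 2 = 6.
Assume t(r) = 2r^2 + 2r + 2.
Then t(r+1) = t(r) + (4r + 4) = (2r^2 + 2r + 2) + (4r + 4) = 2r^2 + 6r + 6,
and 2·(r+1)^2 + 2·(r+1) + 2 = 2r^2 + 6r + 6.
By induction, t(n) = 2n^2 + 2n + 2 for all n ≥ 1.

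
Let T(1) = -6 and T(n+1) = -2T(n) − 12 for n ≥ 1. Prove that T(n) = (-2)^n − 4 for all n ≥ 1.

Base case: T(1) = -6, and (-2)^1 − 4 = -2 − 4 = -6.
Assume T(k) = (-2)^k − 4 for some k ≥ 1.
Then T(k+1) = -2T(k) − 12 = -2·((-2)^k − 4) − 12 = -2·(-2)^k + 8 − 12 = (-2)^{k+1} − 4.
This completes the inductive step, so T(n) = (-2)^n − 4 for all n ≥ 1.

T(n) = (-2)^n − 4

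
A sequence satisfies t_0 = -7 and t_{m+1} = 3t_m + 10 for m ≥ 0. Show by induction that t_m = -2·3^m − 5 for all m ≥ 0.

Base case: t_0 = -7, and -2·3^0 − 5 = -2 − 5 = -7.
Assume t_k = -2·3^k − 5 for some k ≥ 0.
Then t_{k+1} = 3t_k + 10 = 3·(-2·3^k − 5) + 10 = -6·3^k − 15 + 10 = -2·3^{k+1} − 5.
By induction, t_m = -2·3^m − 5 for all m ≥ 0.

t_m = -2·3^m − 5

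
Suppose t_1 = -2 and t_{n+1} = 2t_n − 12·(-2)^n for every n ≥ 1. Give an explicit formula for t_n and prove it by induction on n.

Claim: t_n = 2·2^n + 3·(-2)^n.

Base case: t_1 = -2, and 2·2^1 + 3·(-2)^1 = 4 − 6 = -2.
Assume t_m = 2·2^m + 3·(-2)^m for some m ≥ 1.
Then t_{m+1} = 2t_m − 12·(-2)^m = 2·(2·2^m + 3·(-2)^m) − 12·(-2)^m = 2·2^{m+1} + 6·(-2)^m − 12·(-2)^m = 2·2^{m+1} − 6·(-2)^m = 2·2^{m+1} + 3·(-2)^{m+1}.
So the formula holds for m+1, and by induction t_n = 2·2^n + 3·(-2)^n for all n ≥ 1.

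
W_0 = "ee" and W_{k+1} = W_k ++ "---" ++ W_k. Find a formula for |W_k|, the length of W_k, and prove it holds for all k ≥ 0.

Claim: |W_k| = 5·2^k − 3.

Base case: |W_0| = 2, and 5·2^0 − 3 = 2.
Assume |W_r| = 5·2^r − 3.
Then |W_{r+1}| = |W_r| + 3 + |W_r| = 2|W_r| + 3 = 2(5·2^r − 3) + 3 = 5·2^{r+1} − 6 + 3 = 5·2^{r+1} − 3.
So the formula holds for r+1, and by induction |W_k| = 5·2^k − 3 for all k ≥ 0.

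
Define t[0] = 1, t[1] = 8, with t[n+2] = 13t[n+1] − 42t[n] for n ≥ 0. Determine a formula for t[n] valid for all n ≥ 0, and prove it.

Claim: t[n] = 2·7^n − 6^n.

Base cases: t[0] = 1 and 2·7^0 − 6^0 = 1; t[1] = 8 and 2·7^1 − 6^1 = 8.
Assume t[j] = 2·7^j − 6^j for all 0 ≤ j ≤ m, where m ≥ 1.
Then t[m+1] = 13t[m] − 42t[m−1] = 13·(2·7^m − 6^m) − 42·(2·7^{m−1} − 6^{m−1}) = 2·(13·7 − 42)7^{m−1} − (13·6 − 42)6^{m−1} = 98·7^{m−1} − 36·6^{m−1} = 2·7^{m+1} − 6^{m+1}.
So the formula holds for m+1, and by strong induction t[n] = 2·7^n − 6^n for all n ≥ 0.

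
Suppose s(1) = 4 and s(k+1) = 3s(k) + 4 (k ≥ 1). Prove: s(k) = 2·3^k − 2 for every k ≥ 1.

Base case: s(1) = 4, and 2·3^1 − 2 = 6 − 2 = 4.
Assume s(r) = 2·3^r − 2 for some r ≥ 1.
Then s(r+1) = 3s(r) + 4 = 3·(2·3^r − 2) + 4 = 6·3^r − 6 + 4 = 2·3^{r+1} − 2.
Hence s(k) = 2·3^k − 2 for every k ≥ 1, by induction.

s(k) = 2·3^k − 2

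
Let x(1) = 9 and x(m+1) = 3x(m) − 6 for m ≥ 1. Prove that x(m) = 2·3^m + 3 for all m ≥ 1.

Base case: x(1) = 9, and 2·3^1 + 3 = 6 + 3 = 9.
Assume x(r) = 2·3^r + 3 for some r ≥ 1.
Then x(r+1) = 3x(r) − 6 = 3·(2·3^r + 3) − 6 = 6·3^r + 9 − 6 = 2·3^{r+1} + 3.
Hence x(m) = 2·3^m + 3 for every m ≥ 1, by induction.

x(m) = 2·3^m + 3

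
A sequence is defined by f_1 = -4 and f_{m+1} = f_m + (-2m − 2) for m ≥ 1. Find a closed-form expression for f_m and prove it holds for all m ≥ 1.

Claim: f_m = -m^2 − m − 2.

Base case: f_1 = -4, and -1^2 − 1 − 2 = -4.
Assume f_k = -k^2 − k − 2.
Then f_{k+1} = f_k + (-2k − 2) = (-k^2 − k − 2) + (-2k − 2) = -k^2 − 3k − 4,
and -(k+1)^2 − (k+1) − 2 = -k^2 − 3k − 4.
Hence f_m = -m^2 − m − 2 for every m ≥ 1, by induction.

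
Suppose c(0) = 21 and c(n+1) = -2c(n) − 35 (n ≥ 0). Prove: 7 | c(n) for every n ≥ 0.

Base case: c(0) = 21 = 7·3, so 7 | c(0).
Assume 7 | c(j), so c(j) = 7t for some integer t.
Then c(j+1) = -2c(j) − 35 = -2·(7t) − 35 = 7(-2t − 5), so 7 | c(j+1).
Hence 7 | c(n) for every n ≥ 0, by induction.

7 | c(n)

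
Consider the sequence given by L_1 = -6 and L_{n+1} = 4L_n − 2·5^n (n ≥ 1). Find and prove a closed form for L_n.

Claim: L_n = 4^n − 2·5^n.

Base case: L_1 = -6, and 4^1 − 2·5^1 = 4 − 10 = -6.
Assume L_m = 4^m − 2·5^m for some m ≥ 1.
Then L_{m+1} = 4L_m − 2·5^m = 4·(4^m − 2·5^m) − 2·5^m = 4^{m+1} − 8·5^m − 2·5^m = 4^{m+1} − 10·5^m = 4^{m+1} − 2·5^{m+1}.
Hence L_n = 4^n − 2·5^n for every n ≥ 1, by induction.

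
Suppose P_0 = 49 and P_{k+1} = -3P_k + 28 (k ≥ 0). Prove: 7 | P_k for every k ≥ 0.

Base case: P_0 = 49 = 7·7, so 7 | P_0.
Assume 7 | P_m, so P_m = 7t for some integer t.
Then P_{m+1} = -3P_m + 28 = -3·(7t) + 28 = 7(-3t + 4), so 7 | P_{m+1}.
Hence 7 | P_k for every k ≥ 0, by induction.

7 | P_k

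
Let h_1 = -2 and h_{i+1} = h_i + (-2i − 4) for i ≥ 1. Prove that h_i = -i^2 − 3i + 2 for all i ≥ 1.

Base case: h_1 = -2, and -1^2 − 3·1 + 2 = -2.
Assume h_m = -m^2 − 3m + 2.
Then h_{m+1} = h_m + (-2m − 4) = (-m^2 − 3m + 2) + (-2m − 4) = -m^2 − 5m − 2,
and -(m+1)^2 − 3·(m+1) + 2 = -m^2 − 5m − 2.
By induction, h_i = -i^2 − 3i + 2 for all i ≥ 1.

h_i = -i^2 − 3i + 2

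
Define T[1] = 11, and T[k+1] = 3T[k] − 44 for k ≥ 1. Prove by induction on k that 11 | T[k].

Base case: T[1] = 11 = 11·1, so 11 | T[1].
Assume 11 | T[j], so T[j] = 11t for some integer t.
Then T[j+1] = 3T[j] − 44 = 3·(11t) − 44 = 11(3t − 4), so 11 | T[j+1].
By induction, 11 | T[k] for all k ≥ 1.

11 | T[k]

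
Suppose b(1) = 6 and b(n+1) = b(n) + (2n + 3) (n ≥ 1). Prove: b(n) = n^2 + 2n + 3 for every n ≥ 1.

Base case: b(1) = 6, and 1^2 + 2·1 + 3 = 6.
Assume b(m) = m^2 + 2m + 3.
Then b(m+1) = b(m) + (2m + 3) = (m^2 + 2m + 3) + (2m + 3) = m^2 + 4m + 6,
and (m+1)^2 + 2·(m+1) + 3 = m^2 + 4m + 6.
This completes the inductive step, so b(n) = n^2 + 2n + 3 for all n ≥ 1.

b(n) = n^2 + 2n + 3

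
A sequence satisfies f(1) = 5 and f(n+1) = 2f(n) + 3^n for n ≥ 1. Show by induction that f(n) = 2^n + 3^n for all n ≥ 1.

Base case: f(1) = 5, and 2^1 + 3^1 = 2 + 3 = 5.
Assume f(j) = 2^j + 3^j for some j ≥ 1.
Then f(j+1) = 2f(j) + 3^j = 2·(2^j + 3^j) + 3^j = 2^{j+1} + 2·3^j + 3^j = 2^{j+1} + 3·3^j = 2^{j+1} + 3^{j+1}.
This completes the inductive step, so f(n) = 2^n + 3^n for all n ≥ 1.

f(n) = 2^n + 3^n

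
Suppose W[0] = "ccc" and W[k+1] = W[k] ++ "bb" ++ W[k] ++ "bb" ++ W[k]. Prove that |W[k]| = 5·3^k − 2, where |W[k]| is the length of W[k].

Base case: |W[0]| = 3, and 5·3^0 − 2 = 3.
Assume |W[j]| = 5·3^j − 2.
Then |W[j+1]| = 3|W[j]| + 4 = 3(5·3^j − 2) + 4 = 5·3^{j+1} − 6 + 4 = 5·3^{j+1} − 2.
By induction, |W[k]| = 5·3^k − 2 for all k ≥ 0.

|W[k]| = 5·3^k − 2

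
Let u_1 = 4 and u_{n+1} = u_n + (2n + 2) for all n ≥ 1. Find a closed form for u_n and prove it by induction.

Claim: u_n = n^2 + n + 2.

Base case: u_1 = 4, and 1^2 + 1 + 2 = 4.
Assume u_m = m^2 + m + 2.
Then u_{m+1} = u_m + (2m + 2) = (m^2 + m + 2) + (2m + 2) = m^2 + 3m + 4,
and (m+1)^2 + (m+1) + 2 = m^2 + 3m + 4.
Hence u_n = n^2 + n + 2 for every n ≥ 1, by induction.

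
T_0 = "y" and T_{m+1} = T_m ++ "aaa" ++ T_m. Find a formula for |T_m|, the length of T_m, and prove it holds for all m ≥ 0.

Claim: |T_m| = 2^{m+2} − 3.

Base case: |T_0| = 1, and 2^{0+2} − 3 = 1.
Assume |T_k| = 2^{k+2} − 3.
Then |T_{k+1}| = |T_k| + 3 + |T_k| = 2|T_k| + 3 = 2(2^{k+2} − 3) + 3 = 2^{k+3} − 6 + 3 = 2^{k+3} − 3.
So the formula holds for k+1, and by induction |T_m| = 2^{m+2} − 3 for all m ≥ 0.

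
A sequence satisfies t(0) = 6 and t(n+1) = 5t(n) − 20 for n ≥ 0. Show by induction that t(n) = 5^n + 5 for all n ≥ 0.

Base case: t(0) = 6, and 5^0 + 5 = 1 + 5 = 6.
Assume t(m) = 5^m + 5 for some m ≥ 0.
Then t(m+1) = 5t(m) − 20 = 5·(5^m + 5) − 20 = 5^{m+1} + 25 − 20 = 5^{m+1} + 5.
This completes the inductive step, so t(n) = 5^n + 5 for all n ≥ 0.

t(n) = 5^n + 5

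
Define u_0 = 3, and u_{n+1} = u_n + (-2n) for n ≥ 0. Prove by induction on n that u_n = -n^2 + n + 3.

Base case: u_0 = 3, and -0^2 + 0 + 3 = 3.
Assume u_k = -k^2 + k + 3.
Then u_{k+1} = u_k + (-2k) = (-k^2 + k + 3) + (-2k) = -k^2 − k + 3,
and -(k+1)^2 + (k+1) + 3 = -k^2 − k + 3.
Hence u_n = -n^2 + n + 3 for every n ≥ 0, by induction.

u_n = -n^2 + n + 3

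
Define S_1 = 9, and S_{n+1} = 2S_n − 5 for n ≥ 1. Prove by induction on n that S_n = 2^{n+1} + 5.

Base case: S_1 = 9, and 2^{1+1} + 5 = 4 + 5 = 9.
Assume S_j = 2^{j+1} + 5 for some j ≥ 1.
Then S_{j+1} = 2S_j − 5 = 2·(2^{j+1} + 5) − 5 = 2^{j+2} + 10 − 5 = 2^{j+2} + 5.
This completes the inductive step, so S_n = 2^{n+1} + 5 for all n ≥ 1.

S_n = 2^{n+1} + 5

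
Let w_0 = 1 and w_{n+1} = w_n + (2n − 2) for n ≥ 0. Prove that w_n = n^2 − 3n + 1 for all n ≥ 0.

Base case: w_0 = 1, and 0^2 − 3·0 + 1 = 1.
Assume w_r = r^2 − 3r + 1.
Then w_{r+1} = w_r + (2r − 2) = (r^2 − 3r + 1) + (2r − 2) = r^2 − r − 1,
and (r+1)^2 − 3·(r+1) + 1 = r^2 − r − 1.
Hence w_n = n^2 − 3n + 1 for every n ≥ 0, by induction.

w_n = n^2 − 3n + 1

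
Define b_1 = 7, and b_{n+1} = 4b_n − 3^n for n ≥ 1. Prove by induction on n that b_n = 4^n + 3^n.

Base case: b_1 = 7, and 4^1 + 3^1 = 4 + 3 = 7.
Assume b_k = 4^k + 3^k for some k ≥ 1.
Then b_{k+1} = 4b_k − 3^k = 4·(4^k + 3^k) − 3^k = 4^{k+1} + 4·3^k − 3^k = 4^{k+1} + 3·3^k = 4^{k+1} + 3^{k+1}.
By induction, b_n = 4^n + 3^n for all n ≥ 1.

b_n = 4^n + 3^n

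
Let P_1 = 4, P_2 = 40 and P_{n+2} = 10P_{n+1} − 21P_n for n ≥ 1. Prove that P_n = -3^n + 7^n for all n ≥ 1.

Base cases: P_1 = 4 and -3^1 + 7^1 = 4; P_2 = 40 and -3^2 + 7^2 = 40.
Assume P_j = -3^j + 7^j for all 1 ≤ j ≤ k, where k ≥ 2.
Then P_{k+1} = 10P_k − 21P_{k−1} = 10·(-3^k + 7^k) − 21·(-3^{k−1} + 7^{k−1}) = -(10·3 − 21)3^{k−1} + (10·7 − 21)7^{k−1} = -9·3^{k−1} + 49·7^{k−1} = -3^{k+1} + 7^{k+1}.
So the formula holds for k+1, and by strong induction P_n = -3^n + 7^n for all n ≥ 1.

P_n = -3^n + 7^n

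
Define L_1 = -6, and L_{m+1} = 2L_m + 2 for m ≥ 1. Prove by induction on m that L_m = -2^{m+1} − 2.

Base case: L_1 = -6, and -2^{1+1} − 2 = -4 − 2 = -6.
Assume L_k = -2^{k+1} − 2 for some k ≥ 1.
Then L_{k+1} = 2L_k + 2 = 2·(-2^{k+1} − 2) + 2 = -2^{k+2} − 4 + 2 = -2^{k+2} − 2.
By induction, L_m = -2^{m+1} − 2 for all m ≥ 1.

L_m = -2^{m+1} − 2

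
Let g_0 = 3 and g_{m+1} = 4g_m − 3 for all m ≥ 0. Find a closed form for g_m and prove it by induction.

Claim: g_m = 2·4^m + 1.

Base case: g_0 = 3, and 2·4^0 + 1 = 2 + 1 = 3.
Assume g_j = 2·4^j + 1 for some j ≥ 0.
Then g_{j+1} = 4g_j − 3 = 4·(2·4^j + 1) − 3 = 8·4^j + 4 − 3 = 2·4^{j+1} + 1.
Hence g_m = 2·4^m + 1 for every m ≥ 0, by induction.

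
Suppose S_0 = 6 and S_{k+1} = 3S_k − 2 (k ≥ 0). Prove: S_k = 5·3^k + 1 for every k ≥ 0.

Base case: S_0 = 6, and 5·3^0 + 1 = 5 + 1 = 6.
Assume S_r = 5·3^r + 1 for some r ≥ 0.
Then S_{r+1} = 3S_r − 2 = 3·(5·3^r + 1) − 2 = 15·3^r + 3 − 2 = 5·3^{r+1} + 1.
This completes the inductive step, so S_k = 5·3^k + 1 for all k ≥ 0.

S_k = 5·3^k + 1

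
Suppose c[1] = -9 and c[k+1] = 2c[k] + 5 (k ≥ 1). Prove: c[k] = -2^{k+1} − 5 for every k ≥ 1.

Base case: c[1] = -9, and -2^{1+1} − 5 = -4 − 5 = -9.
Assume c[j] = -2^{j+1} − 5 for some j ≥ 1.
Then c[j+1] = 2c[j] + 5 = 2·(-2^{j+1} − 5) + 5 = -2^{j+2} − 10 + 5 = -2^{j+2} − 5.
By induction, c[k] = -2^{k+1} − 5 for all k ≥ 1.

c[k] = -2^{k+1} − 5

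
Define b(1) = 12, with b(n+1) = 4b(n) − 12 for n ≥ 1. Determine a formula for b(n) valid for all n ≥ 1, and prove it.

Claim: b(n) = 2·4^n + 4.

Base case: b(1) = 12, and 2·4^1 + 4 = 8 + 4 = 12.
Assume b(r) = 2·4^r + 4 for some r ≥ 1.
Then b(r+1) = 4b(r) − 12 = 4·(2·4^r + 4) − 12 = 8·4^r + 16 − 12 = 2·4^{r+1} + 4.
By induction, b(n) = 2·4^n + 4 for all n ≥ 1.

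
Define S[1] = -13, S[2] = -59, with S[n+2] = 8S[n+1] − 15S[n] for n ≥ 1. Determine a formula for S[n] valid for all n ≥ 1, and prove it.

Claim: S[n] = -3^n − 2·5^n.

Base cases: S[1] = -13 and -3^1 − 2·5^1 = -13; S[2] = -59 and -3^2 − 2·5^2 = -59.
Assume S[i] = -3^i − 2·5^i for all 1 ≤ i ≤ j, where j ≥ 2.
Then S[j+1] = 8S[j] − 15S[j−1] = 8·(-3^j − 2·5^j) − 15·(-3^{j−1} − 2·5^{j−1}) = -(8·3 − 15)3^{j−1} − 2·(8·5 − 15)5^{j−1} = -9·3^{j−1} − 50·5^{j−1} = -3^{j+1} − 2·5^{j+1}.
By strong induction, S[n] = -3^n − 2·5^n for all n ≥ 1.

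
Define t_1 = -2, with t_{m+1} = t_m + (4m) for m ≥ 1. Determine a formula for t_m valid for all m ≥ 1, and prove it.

Claim: t_m = 2m^2 − 2m − 2.

Base case: t_1 = -2, and 2·1^2 − 2·1 − 2 = -2.
Assume t_k = 2k^2 − 2k − 2.
Then t_{k+1} = t_k + (4k) = (2k^2 − 2k − 2) + (4k) = 2k^2 + 2k − 2,
and 2·(k+1)^2 − 2·(k+1) − 2 = 2k^2 + 2k − 2.
By induction, t_m = 2m^2 − 2m − 2 for all m ≥ 1.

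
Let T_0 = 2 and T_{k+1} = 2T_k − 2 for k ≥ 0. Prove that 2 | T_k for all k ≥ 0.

Base case: T_0 = 2 = 2·1, so 2 | T_0.
Assume 2 | T_m, so T_m = 2t for some integer t.
Then T_{m+1} = 2T_m − 2 = 2·(2t) − 2 = 2(2t − 1), so 2 | T_{m+1}.
Hence 2 | T_k for every k ≥ 0, by induction.

2 | T_k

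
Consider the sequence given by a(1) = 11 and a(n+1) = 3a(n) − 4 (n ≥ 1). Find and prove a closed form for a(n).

Claim: a(n) = 3^{n+1} + 2.

Base case: a(1) = 11, and 3^{1+1} + 2 = 9 + 2 = 11.
Assume a(r) = 3^{r+1} + 2 for some r ≥ 1.
Then a(r+1) = 3a(r) − 4 = 3·(3^{r+1} + 2) − 4 = 3^{r+2} + 6 − 4 = 3^{r+2} + 2.
By induction, a(n) = 3^{n+1} + 2 for all n ≥ 1.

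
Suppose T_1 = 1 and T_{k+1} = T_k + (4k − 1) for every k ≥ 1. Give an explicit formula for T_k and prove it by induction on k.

Claim: T_k = 2k^2 − 3k + 2.

Base case: T_1 = 1, and 2·1^2 − 3·1 + 2 = 1.
Assume T_j = 2j^2 − 3j + 2.
Then T_{j+1} = T_j + (4j − 1) = (2j^2 − 3j + 2) + (4j − 1) = 2j^2 + j + 1,
and 2·(j+1)^2 − 3·(j+1) + 2 = 2j^2 + j + 1.
By induction, T_k = 2k^2 − 3k + 2 for all k ≥ 1.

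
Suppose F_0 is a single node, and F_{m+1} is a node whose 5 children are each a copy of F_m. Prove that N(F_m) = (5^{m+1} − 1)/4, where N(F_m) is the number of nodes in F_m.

Base case: N(F_0) = 1, and (5^{0+1} − 1)/4 = 1.
Assume N(F_r) = (5^{r+1} − 1)/4.
Then N(F_{r+1}) = 1 + 5N(F_r) = 1 + 5·(5^{r+1} − 1)/4 = 1 + (5^{r+2} − 5)/4 = (4 + 5^{r+2} − 5)/4 = (5^{r+2} − 1)/4.
So the formula holds for r+1, and by induction N(F_m) = (5^{m+1} − 1)/4 for all m ≥ 0.

N(F_m) = (5^{m+1} − 1)/4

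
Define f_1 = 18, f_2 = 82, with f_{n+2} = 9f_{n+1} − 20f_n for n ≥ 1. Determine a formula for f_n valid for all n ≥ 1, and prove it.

Claim: f_n = 2·5^n + 2·4^n.

Base cases: f_1 = 18 and 2·5^1 + 2·4^1 = 18; f_2 = 82 and 2·5^2 + 2·4^2 = 82.
Assume f_i = 2·5^i + 2·4^i for all 1 ≤ i ≤ j, where j ≥ 2.
Then f_{j+1} = 9f_j − 20f_{j−1} = 9·(2·5^j + 2·4^j) − 20·(2·5^{j−1} + 2·4^{j−1}) = 2·(9·5 − 20)5^{j−1} + 2·(9·4 − 20)4^{j−1} = 50·5^{j−1} + 32·4^{j−1} = 2·5^{j+1} + 2·4^{j+1}.
Hence f_n = 2·5^n + 2·4^n for every n ≥ 1, by strong induction.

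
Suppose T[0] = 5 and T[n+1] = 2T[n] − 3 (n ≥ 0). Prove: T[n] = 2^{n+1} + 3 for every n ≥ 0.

Base case: T[0] = 5, and 2^{0+1} + 3 = 2 + 3 = 5.
Assume T[m] = 2^{m+1} + 3 for some m ≥ 0.
Then T[m+1] = 2T[m] − 3 = 2·(2^{m+1} + 3) − 3 = 2^{m+2} + 6 − 3 = 2^{m+2} + 3.
Hence T[n] = 2^{n+1} + 3 for every n ≥ 0, by induction.

T[n] = 2^{n+1} + 3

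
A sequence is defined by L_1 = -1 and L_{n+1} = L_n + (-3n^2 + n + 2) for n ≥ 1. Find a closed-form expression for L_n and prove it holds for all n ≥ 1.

Claim: L_n = -n^3 + 2n^2 + n − 3.

Base case: L_1 = -1, and -1^3 + 2·1^2 + 1 − 3 = -1.
Assume L_k = -k^3 + 2k^2 + k − 3.
Then L_{k+1} = L_k + (-3k^2 + k + 2) = (-k^3 + 2k^2 + k − 3) + (-3k^2 + k + 2) = -k^3 − k^2 + 2k − 1,
and -(k+1)^3 + 2·(k+1)^2 + (k+1) − 3 = -k^3 − k^2 + 2k − 1.
By induction, L_n = -n^3 + 2n^2 + n − 3 for all n ≥ 1.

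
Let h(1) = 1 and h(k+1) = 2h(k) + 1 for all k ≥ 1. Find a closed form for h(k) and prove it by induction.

Claim: h(k) = 2^k − 1.

Base case: h(1) = 1, and 2^1 − 1 = 2 − 1 = 1.
Assume h(m) = 2^m − 1 for some m ≥ 1.
Then h(m+1) = 2h(m) + 1 = 2·(2^m − 1) + 1 = 2^{m+1} − 2 + 1 = 2^{m+1} − 1.
So the formula holds for m+1, and by induction h(k) = 2^k − 1 for all k ≥ 1.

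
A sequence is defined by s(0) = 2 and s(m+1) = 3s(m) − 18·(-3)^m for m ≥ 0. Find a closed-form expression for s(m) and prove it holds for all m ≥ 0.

Claim: s(m) = -3^m + 3·(-3)^m.

Base case: s(0) = 2, and -3^0 + 3·(-3)^0 = -1 + 3 = 2.
Assume s(k) = -3^k + 3·(-3)^k for some k ≥ 0.
Then s(k+1) = 3s(k) − 18·(-3)^k = 3·(-3^k + 3·(-3)^k) − 18·(-3)^k = -3^{k+1} + 9·(-3)^k − 18·(-3)^k = -3^{k+1} − 9·(-3)^k = -3^{k+1} + 3·(-3)^{k+1}.
So the formula holds for k+1, and by induction s(m) = -3^m + 3·(-3)^m for all m ≥ 0.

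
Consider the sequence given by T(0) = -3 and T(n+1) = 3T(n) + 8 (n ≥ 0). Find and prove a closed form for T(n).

Claim: T(n) = 3^n − 4.

Base case: T(0) = -3, and 3^0 − 4 = 1 − 4 = -3.
Assume T(k) = 3^k − 4 for some k ≥ 0.
Then T(k+1) = 3T(k) + 8 = 3·(3^k − 4) + 8 = 3^{k+1} − 12 + 8 = 3^{k+1} − 4.
Hence T(n) = 3^n − 4 for every n ≥ 0, by induction.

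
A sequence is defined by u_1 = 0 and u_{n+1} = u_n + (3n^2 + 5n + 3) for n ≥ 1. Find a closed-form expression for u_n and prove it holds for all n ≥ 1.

Claim: u_n = n^3 + n^2 + n − 3.

Base case: u_1 = 0, and 1^3 + 1^2 + 1 − 3 = 0.
Assume u_j = j^3 + j^2 + j − 3.
Then u_{j+1} = u_j + (3j^2 + 5j + 3) = (j^3 + j^2 + j − 3) + (3j^2 + 5j + 3) = j^3 + 4j^2 + 6j,
and (j+1)^3 + (j+1)^2 + (j+1) − 3 = j^3 + 4j^2 + 6j.
By induction, u_n = n^3 + n^2 + n − 3 for all n ≥ 1.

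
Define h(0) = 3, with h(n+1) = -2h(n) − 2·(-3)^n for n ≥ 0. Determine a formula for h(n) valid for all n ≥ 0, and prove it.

Claim: h(n) = (-2)^n + 2·(-3)^n.

Base case: h(0) = 3, and (-2)^0 + 2·(-3)^0 = 1 + 2 = 3.
Assume h(r) = (-2)^r + 2·(-3)^r for some r ≥ 0.
Then h(r+1) = -2h(r) − 2·(-3)^r = -2·((-2)^r + 2·(-3)^r) − 2·(-3)^r = (-2)^{r+1} − 4·(-3)^r − 2·(-3)^r = (-2)^{r+1} − 6·(-3)^r = (-2)^{r+1} + 2·(-3)^{r+1}.
This completes the inductive step, so h(n) = (-2)^n + 2·(-3)^n for all n ≥ 0.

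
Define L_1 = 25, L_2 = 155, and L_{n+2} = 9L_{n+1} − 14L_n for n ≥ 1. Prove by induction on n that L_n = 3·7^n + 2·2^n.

Base cases: L_1 = 25 and 3·7^1 + 2·2^1 = 25; L_2 = 155 and 3·7^2 + 2·2^2 = 155.
Assume L_i = 3·7^i + 2·2^i for all 1 ≤ i ≤ j, where j ≥ 2.
Then L_{j+1} = 9L_j − 14L_{j−1} = 9·(3·7^j + 2·2^j) − 14·(3·7^{j−1} + 2·2^{j−1}) = 3·(9·7 − 14)7^{j−1} + 2·(9·2 − 14)2^{j−1} = 147·7^{j−1} + 8·2^{j−1} = 3·7^{j+1} + 2·2^{j+1}.
This completes the inductive step, so L_n = 3·7^n + 2·2^n for all n ≥ 1.

L_n = 3·7^n + 2·2^n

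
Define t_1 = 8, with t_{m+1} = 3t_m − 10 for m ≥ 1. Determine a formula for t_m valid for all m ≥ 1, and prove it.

Claim: t_m = 3^m + 5.

Base case: t_1 = 8, and 3^1 + 5 = 3 + 5 = 8.
Assume t_k = 3^k + 5 for some k ≥ 1.
Then t_{k+1} = 3t_k − 10 = 3·(3^k + 5) − 10 = 3^{k+1} + 15 − 10 = 3^{k+1} + 5.
Hence t_m = 3^m + 5 for every m ≥ 1, by induction.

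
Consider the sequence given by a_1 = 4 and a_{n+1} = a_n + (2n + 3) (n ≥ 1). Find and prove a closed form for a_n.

Claim: a_n = n^2 + 2n + 1.

Base case: a_1 = 4, and 1^2 + 2·1 + 1 = 4.
Assume a_r = r^2 + 2r + 1.
Then a_{r+1} = a_r + (2r + 3) = (r^2 + 2r + 1) + (2r + 3) = r^2 + 4r + 4,
and (r+1)^2 + 2·(r+1) + 1 = r^2 + 4r + 4.
This completes the inductive step, so a_n = n^2 + 2n + 1 for all n ≥ 1.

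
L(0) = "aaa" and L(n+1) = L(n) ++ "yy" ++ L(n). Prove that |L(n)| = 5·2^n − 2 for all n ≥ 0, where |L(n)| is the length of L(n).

Base case: |L(0)| = 3, and 5·2^0 − 2 = 3.
Assume |L(k)| = 5·2^k − 2.
Then |L(k+1)| = |L(k)| + 2 + |L(k)| = 2|L(k)| + 2 = 2(5·2^k − 2) + 2 = 5·2^{k+1} − 4 + 2 = 5·2^{k+1} − 2.
By induction, |L(n)| = 5·2^n − 2 for all n ≥ 0.

|L(n)| = 5·2^n − 2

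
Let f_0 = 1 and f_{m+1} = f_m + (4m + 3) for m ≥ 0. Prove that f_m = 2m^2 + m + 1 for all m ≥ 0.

Base case: f_0 = 1, and 2·0^2 + 0 + 1 = 1.
Assume f_j = 2j^2 + j + 1.
Then f_{j+1} = f_j + (4j + 3) = (2j^2 + j + 1) + (4j + 3) = 2j^2 + 5j + 4,
and 2·(j+1)^2 + (j+1) + 1 = 2j^2 + 5j + 4.
By induction, f_m = 2m^2 + m + 1 for all m ≥ 0.

f_m = 2m^2 + m + 1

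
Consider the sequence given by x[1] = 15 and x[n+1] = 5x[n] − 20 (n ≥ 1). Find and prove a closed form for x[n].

Claim: x[n] = 2·5^n + 5.

Base case: x[1] = 15, and 2·5^1 + 5 = 10 + 5 = 15.
Assume x[r] = 2·5^r + 5 for some r ≥ 1.
Then x[r+1] = 5x[r] − 20 = 5·(2·5^r + 5) − 20 = 10·5^r + 25 − 20 = 2·5^{r+1} + 5.
This completes the inductive step, so x[n] = 2·5^n + 5 for all n ≥ 1.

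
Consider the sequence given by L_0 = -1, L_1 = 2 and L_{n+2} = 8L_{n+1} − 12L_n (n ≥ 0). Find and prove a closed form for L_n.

Claim: L_n = 6^n − 2·2^n.

Base cases: L_0 = -1 and 6^0 − 2·2^0 = -1; L_1 = 2 and 6^1 − 2·2^1 = 2.
Assume L_j = 6^j − 2·2^j for all 0 ≤ j ≤ k, where k ≥ 1.
Then L_{k+1} = 8L_k − 12L_{k−1} = 8·(6^k − 2·2^k) − 12·(6^{k−1} − 2·2^{k−1}) = (8·6 − 12)6^{k−1} − 2·(8·2 − 12)2^{k−1} = 36·6^{k−1} − 8·2^{k−1} = 6^{k+1} − 2·2^{k+1}.
So the formula holds for k+1, and by strong induction L_n = 6^n − 2·2^n for all n ≥ 0.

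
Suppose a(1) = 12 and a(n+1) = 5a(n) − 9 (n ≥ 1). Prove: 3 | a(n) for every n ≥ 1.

Base case: a(1) = 12 = 3·4, so 3 | a(1).
Assume 3 | a(k), so a(k) = 3t for some integer t.
Then a(k+1) = 5a(k) − 9 = 5·(3t) − 9 = 3(5t − 3), so 3 | a(k+1).
So the property holds for k+1, and by induction 3 | a(n) for all n ≥ 1.

3 | a(n)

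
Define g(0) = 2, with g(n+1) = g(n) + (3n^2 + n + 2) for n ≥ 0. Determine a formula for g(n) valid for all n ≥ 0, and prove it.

Claim: g(n) = n^3 − n^2 + 2n + 2.

Base case: g(0) = 2, and 0^3 − 0^2 + 2·0 + 2 = 2.
Assume g(m) = m^3 − m^2 + 2m + 2.
Then g(m+1) = g(m) + (3m^2 + m + 2) = (m^3 − m^2 + 2m + 2) + (3m^2 + m + 2) = m^3 + 2m^2 + 3m + 4,
and (m+1)^3 − (m+1)^2 + 2·(m+1) + 2 = m^3 + 2m^2 + 3m + 4.
By induction, g(n) = n^3 − n^2 + 2n + 2 for all n ≥ 0.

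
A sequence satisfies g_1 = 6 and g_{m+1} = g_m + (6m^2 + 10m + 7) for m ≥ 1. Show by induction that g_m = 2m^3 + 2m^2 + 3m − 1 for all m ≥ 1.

Base case: g_1 = 6, and 2·1^3 + 2·1^2 + 3·1 − 1 = 6.
Assume g_r = 2r^3 + 2r^2 + 3r − 1.
Then g_{r+1} = g_r + (6r^2 + 10r + 7) = (2r^3 + 2r^2 + 3r − 1) + (6r^2 + 10r + 7) = 2r^3 + 8r^2 + 13r + 6,
and 2·(r+1)^3 + 2·(r+1)^2 + 3·(r+1) − 1 = 2r^3 + 8r^2 + 13r + 6.
This completes the inductive step, so g_m = 2m^3 + 2m^2 + 3m − 1 for all m ≥ 1.

g_m = 2m^3 + 2m^2 + 3m − 1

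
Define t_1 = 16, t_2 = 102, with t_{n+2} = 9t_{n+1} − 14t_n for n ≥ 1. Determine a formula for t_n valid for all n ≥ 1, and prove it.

Claim: t_n = 2·7^n + 2^n.

Base cases: t_1 = 16 and 2·7^1 + 2^1 = 16; t_2 = 102 and 2·7^2 + 2^2 = 102.
Assume t_i = 2·7^i + 2^i for all 1 ≤ i ≤ j, where j ≥ 2.
Then t_{j+1} = 9t_j − 14t_{j−1} = 9·(2·7^j + 2^j) − 14·(2·7^{j−1} + 2^{j−1}) = 2·(9·7 − 14)7^{j−1} + (9·2 − 14)2^{j−1} = 98·7^{j−1} + 4·2^{j−1} = 2·7^{j+1} + 2^{j+1}.
So the formula holds for j+1, and by strong induction t_n = 2·7^n + 2^n for all n ≥ 1.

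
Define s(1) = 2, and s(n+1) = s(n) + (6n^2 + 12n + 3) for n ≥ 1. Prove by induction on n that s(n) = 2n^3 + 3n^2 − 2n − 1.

Base case: s(1) = 2, and 2·1^3 + 3·1^2 − 2·1 − 1 = 2.
Assume s(r) = 2r^3 + 3r^2 − 2r − 1.
Then s(r+1) = s(r) + (6r^2 + 12r + 3) = (2r^3 + 3r^2 − 2r − 1) + (6r^2 + 12r + 3) = 2r^3 + 9r^2 + 10r + 2,
and 2·(r+1)^3 + 3·(r+1)^2 − 2·(r+1) − 1 = 2r^3 + 9r^2 + 10r + 2.
By induction, s(n) = 2n^3 + 3n^2 − 2n − 1 for all n ≥ 1.

s(n) = 2n^3 + 3n^2 − 2n − 1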